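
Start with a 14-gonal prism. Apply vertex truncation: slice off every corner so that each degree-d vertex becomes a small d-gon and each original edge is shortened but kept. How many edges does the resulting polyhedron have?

The base solid has V = 28, E = 42, F = 16.
Truncation replaces each original edge-end by a new vertex, so V′ = 2E = 84.
Each original edge survives, and each old vertex of degree d contributes d new edges; summing degrees gives Σd = 2E, so E′ = E + 2E = 3E = 126.
Each original face survives and each original vertex becomes one new face: F′ = F + V = 44.

126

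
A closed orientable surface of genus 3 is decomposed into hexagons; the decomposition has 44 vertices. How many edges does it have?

72

χ = 2 − 2·3 = -4, and every face is a hexagon so 6F = 2E.
V − E + F = -4 with E = 6F/2 gives 44 − (6/2 − 1)·F = -4, so F = 24 and E = 72.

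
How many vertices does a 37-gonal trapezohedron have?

The n-trapezohedron (dual of the n-antiprism) has V = 2·37 + 2 = 76, E = 4·37 = 148, F = 2·37 = 74.

76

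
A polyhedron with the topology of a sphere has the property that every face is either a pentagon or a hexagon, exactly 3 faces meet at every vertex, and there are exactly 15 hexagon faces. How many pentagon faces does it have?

Let x be the number of pentagons; then F = 15 + x.
Edge–face incidences: 2E = 6·15 + 5·x = 90 + 5x.
Every vertex has degree 3, so 3V = 2E.
Euler: V − E + F = 2 ⇒ (2E)/3 − E + (15 + x) = 2.
Multiply by 6: 2·(2E) − 3·(2E) + 6·(15 + x) = 12, i.e. 90 + 6x − (90 + 5x) = 12.
Collecting terms: x = 12.
Then 2E = 90 + 5·12 = 150, so E = 75, V = 2E/3 = 50, F = 15 + 12 = 27.

12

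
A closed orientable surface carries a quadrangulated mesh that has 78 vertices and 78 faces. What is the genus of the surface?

Every face is a square, so 2E = 4·78 = 312, giving E = 156.
χ = V − E + F = 78 − 156 + 78 = 0.
For a closed orientable surface χ = 2 − 2g, so g = (2 − (0))/2 = 1.

1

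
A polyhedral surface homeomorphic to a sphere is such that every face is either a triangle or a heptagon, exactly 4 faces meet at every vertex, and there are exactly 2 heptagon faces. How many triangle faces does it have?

14

Let x be the number of triangles; then F = 2 + x.
Edge–face incidences: 2E = 7·2 + 3·x = 14 + 3x.
Every vertex has degree 4, so 4V = 2E.
Euler: V − E + F = 2 ⇒ (2E)/4 − E + (2 + x) = 2.
Multiply by 8: 2·(2E) − 4·(2E) + 8·(2 + x) = 16, i.e. 16 + 8x − 2·(14 + 3x) = 16.
Collecting terms: 2x − 12 = 16, so 2x = 28, so x = 14.
Then 2E = 14 + 3·14 = 56, so E = 28, V = 2E/4 = 14, F = 2 + 14 = 16.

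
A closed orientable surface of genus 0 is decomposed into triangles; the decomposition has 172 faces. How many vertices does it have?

χ = 2 − 2·0 = 2, and every face is a triangle so 3F = 2E.
E = 3·172/2 = 258. Then V = 2 + E − F = 2 + 258 − 172 = 88.

88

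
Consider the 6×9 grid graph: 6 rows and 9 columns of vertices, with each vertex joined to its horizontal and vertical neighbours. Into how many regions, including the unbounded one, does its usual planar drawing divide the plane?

41

The grid has V = 6·9 = 54 vertices and E = 6·8 + 9·5 = 93 edges.
F = 2 − V + E = 2 − 54 + 93 = 41.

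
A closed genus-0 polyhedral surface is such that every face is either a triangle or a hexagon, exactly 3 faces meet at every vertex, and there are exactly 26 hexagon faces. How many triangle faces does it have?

4

Let x be the number of triangles; then F = 26 + x.
Edge–face incidences: 2E = 6·26 + 3·x = 156 + 3x.
Every vertex has degree 3, so 3V = 2E.
Euler: V − E + F = 2 ⇒ (2E)/3 − E + (26 + x) = 2.
Multiply by 6: 2·(2E) − 3·(2E) + 6·(26 + x) = 12, i.e. 156 + 6x − (156 + 3x) = 12.
Collecting terms: 3x = 12, so x = 4.
Then 2E = 156 + 3·4 = 168, so E = 84, V = 2E/3 = 56, F = 26 + 4 = 30.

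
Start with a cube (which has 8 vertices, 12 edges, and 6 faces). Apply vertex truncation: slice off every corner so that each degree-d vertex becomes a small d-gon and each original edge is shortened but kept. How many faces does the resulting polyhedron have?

Truncation replaces each original edge-end by a new vertex, so V′ = 2E = 24.
Each original edge survives, and each old vertex of degree d contributes d new edges; summing degrees gives Σd = 2E, so E′ = E + 2E = 3E = 36.
Each original face survives and each original vertex becomes one new face: F′ = F + V = 14.

14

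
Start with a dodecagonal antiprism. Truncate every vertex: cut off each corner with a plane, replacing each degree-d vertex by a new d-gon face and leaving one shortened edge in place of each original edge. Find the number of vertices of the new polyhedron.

The base solid has V = 24, E = 48, F = 26.
Truncation replaces each original edge-end by a new vertex, so V′ = 2E = 96.
Each original edge survives, and each old vertex of degree d contributes d new edges; summing degrees gives Σd = 2E, so E′ = E + 2E = 3E = 144.
Each original face survives and each original vertex becomes one new face: F′ = F + V = 50.

96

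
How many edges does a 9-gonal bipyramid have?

27

A bipyramid over an n-gon has 2n triangular faces and n + 2 vertices: V = 9 + 2 = 11, E = 3·9 = 27, F = 2·9 = 18.
Check: V − E + F = 11 − 27 + 18 = 2.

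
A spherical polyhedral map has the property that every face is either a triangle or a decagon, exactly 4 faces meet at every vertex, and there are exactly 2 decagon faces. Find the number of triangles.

20

Let x be the number of triangles; then F = 2 + x.
Edge–face incidences: 2E = 10·2 + 3·x = 20 + 3x.
Every vertex has degree 4, so 4V = 2E.
Euler: V − E + F = 2 ⇒ (2E)/4 − E + (2 + x) = 2.
Multiply by 8: 2·(2E) − 4·(2E) + 8·(2 + x) = 16, i.e. 16 + 8x − 2·(20 + 3x) = 16.
Collecting terms: 2x − 24 = 16, so 2x = 40, so x = 20.
Then 2E = 20 + 3·20 = 80, so E = 40, V = 2E/4 = 20, F = 2 + 20 = 22.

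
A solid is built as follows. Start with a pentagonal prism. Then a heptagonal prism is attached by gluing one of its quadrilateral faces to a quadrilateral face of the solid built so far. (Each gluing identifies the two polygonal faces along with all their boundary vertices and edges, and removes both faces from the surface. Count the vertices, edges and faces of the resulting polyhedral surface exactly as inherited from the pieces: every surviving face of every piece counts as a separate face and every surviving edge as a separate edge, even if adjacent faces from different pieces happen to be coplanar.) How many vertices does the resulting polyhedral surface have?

A pentagonal prism: V=10, E=15, F=7.
Attach a heptagonal prism (V=14, E=21, F=9) along a 4-gon: merge 4 vertices and 4 edges, delete both glued faces → V=20, E=32, F=14.
Check: V − E + F = 20 − 32 + 14 = 2.

20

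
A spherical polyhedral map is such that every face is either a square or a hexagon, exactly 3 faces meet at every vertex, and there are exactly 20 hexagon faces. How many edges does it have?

Let x be the number of squares; then F = 20 + x.
Edge–face incidences: 2E = 6·20 + 4·x = 120 + 4x.
Every vertex has degree 3, so 3V = 2E.
Euler: V − E + F = 2 ⇒ (2E)/3 − E + (20 + x) = 2.
Multiply by 6: 2·(2E) − 3·(2E) + 6·(20 + x) = 12, i.e. 120 + 6x − (120 + 4x) = 12.
Collecting terms: 2x = 12, so x = 6.
Then 2E = 120 + 4·6 = 144, so E = 72, V = 2E/3 = 48, F = 20 + 6 = 26.

72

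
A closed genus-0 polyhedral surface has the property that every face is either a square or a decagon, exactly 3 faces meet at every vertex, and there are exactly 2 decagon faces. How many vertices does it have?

Let x be the number of squares; then F = 2 + x.
Edge–face incidences: 2E = 10·2 + 4·x = 20 + 4x.
Every vertex has degree 3, so 3V = 2E.
Euler: V − E + F = 2 ⇒ (2E)/3 − E + (2 + x) = 2.
Multiply by 6: 2·(2E) − 3·(2E) + 6·(2 + x) = 12, i.e. 12 + 6x − (20 + 4x) = 12.
Collecting terms: 2x − 8 = 12, so 2x = 20, so x = 10.
Then 2E = 20 + 4·10 = 60, so E = 30, V = 2E/3 = 20, F = 2 + 10 = 12.

20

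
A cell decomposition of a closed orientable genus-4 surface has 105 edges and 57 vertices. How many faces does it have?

42

For a closed orientable surface of genus 4, χ = 2 − 2·4 = -6.
F = -6 − V + E = -6 − 57 + 105 = 42.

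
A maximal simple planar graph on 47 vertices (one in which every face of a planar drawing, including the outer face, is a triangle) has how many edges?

135

In a plane triangulation 3F = 2E and V − E + F = 2, so E = 3V − 6 = 3·47 − 6 = 135.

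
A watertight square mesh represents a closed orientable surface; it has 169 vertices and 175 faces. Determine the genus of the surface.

4

Every face is a square, so 2E = 4·175 = 700, giving E = 350.
χ = V − E + F = 169 − 350 + 175 = -6.
For a closed orientable surface χ = 2 − 2g, so g = (2 − (-6))/2 = 4.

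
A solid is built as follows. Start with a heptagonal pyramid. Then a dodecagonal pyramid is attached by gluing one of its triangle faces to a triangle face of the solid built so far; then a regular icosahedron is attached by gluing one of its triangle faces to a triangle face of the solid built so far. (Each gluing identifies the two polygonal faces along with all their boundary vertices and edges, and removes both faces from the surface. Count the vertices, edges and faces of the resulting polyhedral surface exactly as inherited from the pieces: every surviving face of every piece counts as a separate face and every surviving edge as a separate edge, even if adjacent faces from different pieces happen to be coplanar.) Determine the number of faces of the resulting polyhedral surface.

37

A heptagonal pyramid: V=8, E=14, F=8.
Attach a dodecagonal pyramid (V=13, E=24, F=13) along a 3-gon: merge 3 vertices and 3 edges, delete both glued faces → V=18, E=35, F=19.
Attach a regular icosahedron (V=12, E=30, F=20) along a 3-gon: merge 3 vertices and 3 edges, delete both glued faces → V=27, E=62, F=37.
Check: V − E + F = 27 − 62 + 37 = 2.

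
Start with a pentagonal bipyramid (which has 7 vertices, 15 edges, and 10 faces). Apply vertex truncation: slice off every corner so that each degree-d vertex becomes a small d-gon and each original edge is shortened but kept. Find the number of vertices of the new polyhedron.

Truncation replaces each original edge-end by a new vertex, so V′ = 2E = 30.
Each original edge survives, and each old vertex of degree d contributes d new edges; summing degrees gives Σd = 2E, so E′ = E + 2E = 3E = 45.
Each original face survives and each original vertex becomes one new face: F′ = F + V = 17.

30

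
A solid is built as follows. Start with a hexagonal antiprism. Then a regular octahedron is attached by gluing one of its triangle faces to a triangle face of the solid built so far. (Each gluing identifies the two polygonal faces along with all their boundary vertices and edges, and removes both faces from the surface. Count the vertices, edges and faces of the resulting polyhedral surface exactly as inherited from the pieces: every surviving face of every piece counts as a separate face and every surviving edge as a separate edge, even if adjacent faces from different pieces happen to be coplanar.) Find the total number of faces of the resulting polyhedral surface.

A hexagonal antiprism: V=12, E=24, F=14.
Attach a regular octahedron (V=6, E=12, F=8) along a 3-gon: merge 3 vertices and 3 edges, delete both glued faces → V=15, E=33, F=20.
Check: V − E + F = 15 − 33 + 20 = 2.

20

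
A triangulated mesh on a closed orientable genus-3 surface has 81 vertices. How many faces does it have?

χ = 2 − 2·3 = -4, and every face is a triangle so 3F = 2E.
V − E + F = -4 with E = 3F/2 gives 81 − (3/2 − 1)·F = -4, so F = 170 and E = 255.

170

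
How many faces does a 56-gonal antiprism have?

An antiprism on an n-gon has two n-gon caps and 2n triangles: V = 2·56 = 112, E = 4·56 = 224, F = 2·56 + 2 = 114.

114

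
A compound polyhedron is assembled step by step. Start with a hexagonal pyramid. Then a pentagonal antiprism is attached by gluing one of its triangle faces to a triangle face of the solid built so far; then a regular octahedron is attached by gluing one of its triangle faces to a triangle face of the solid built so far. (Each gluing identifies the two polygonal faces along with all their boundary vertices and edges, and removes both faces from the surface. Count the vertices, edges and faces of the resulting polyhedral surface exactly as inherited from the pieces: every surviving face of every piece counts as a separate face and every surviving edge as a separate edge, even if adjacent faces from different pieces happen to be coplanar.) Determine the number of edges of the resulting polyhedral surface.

38

A hexagonal pyramid: V=7, E=12, F=7.
Attach a pentagonal antiprism (V=10, E=20, F=12) along a 3-gon: merge 3 vertices and 3 edges, delete both glued faces → V=14, E=29, F=17.
Attach a regular octahedron (V=6, E=12, F=8) along a 3-gon: merge 3 vertices and 3 edges, delete both glued faces → V=17, E=38, F=23.
Check: V − E + F = 17 − 38 + 23 = 2.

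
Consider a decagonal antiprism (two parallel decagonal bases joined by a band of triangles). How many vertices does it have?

20

An antiprism on an n-gon has two n-gon caps and 2n triangles: V = 2·10 = 20, E = 4·10 = 40, F = 2·10 + 2 = 22.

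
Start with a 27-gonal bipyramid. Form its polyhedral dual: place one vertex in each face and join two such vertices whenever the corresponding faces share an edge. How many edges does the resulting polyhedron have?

81

The base solid has V = 29, E = 81, F = 54.
The dual swaps V and F and preserves E: V′ = F = 54, E′ = E = 81, F′ = V = 29.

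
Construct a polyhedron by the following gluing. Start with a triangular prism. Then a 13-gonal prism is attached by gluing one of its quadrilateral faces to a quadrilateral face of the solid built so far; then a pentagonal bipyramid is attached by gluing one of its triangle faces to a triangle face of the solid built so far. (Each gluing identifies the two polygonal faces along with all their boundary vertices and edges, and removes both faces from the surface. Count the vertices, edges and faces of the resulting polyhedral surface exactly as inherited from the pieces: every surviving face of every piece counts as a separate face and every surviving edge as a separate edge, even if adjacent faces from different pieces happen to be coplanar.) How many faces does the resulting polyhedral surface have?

26

A triangular prism: V=6, E=9, F=5.
Attach a 13-gonal prism (V=26, E=39, F=15) along a 4-gon: merge 4 vertices and 4 edges, delete both glued faces → V=28, E=44, F=18.
Attach a pentagonal bipyramid (V=7, E=15, F=10) along a 3-gon: merge 3 vertices and 3 edges, delete both glued faces → V=32, E=56, F=26.
Check: V − E + F = 32 − 56 + 26 = 2.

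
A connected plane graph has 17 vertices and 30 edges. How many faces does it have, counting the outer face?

15

Euler's formula for a connected plane graph: V − E + F = 2, so F = 2 − 17 + 30 = 15.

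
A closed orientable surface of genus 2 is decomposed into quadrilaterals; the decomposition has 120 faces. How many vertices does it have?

χ = 2 − 2·2 = -2, and every face is a square so 4F = 2E.
E = 4·120/2 = 240. Then V = -2 + E − F = -2 + 240 − 120 = 118.

118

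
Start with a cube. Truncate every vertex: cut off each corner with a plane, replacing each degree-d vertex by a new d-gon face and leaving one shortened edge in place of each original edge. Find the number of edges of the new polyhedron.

36

The base solid has V = 8, E = 12, F = 6.
Truncation replaces each original edge-end by a new vertex, so V′ = 2E = 24.
Each original edge survives, and each old vertex of degree d contributes d new edges; summing degrees gives Σd = 2E, so E′ = E + 2E = 3E = 36.
Each original face survives and each original vertex becomes one new face: F′ = F + V = 14.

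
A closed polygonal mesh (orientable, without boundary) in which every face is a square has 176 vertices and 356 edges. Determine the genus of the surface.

Every face is a square and each edge borders two faces, so 4F = 2·356, giving F = 178.
χ = V − E + F = 176 − 356 + 178 = -2.
For a closed orientable surface χ = 2 − 2g, so g = (2 − (-2))/2 = 2.

2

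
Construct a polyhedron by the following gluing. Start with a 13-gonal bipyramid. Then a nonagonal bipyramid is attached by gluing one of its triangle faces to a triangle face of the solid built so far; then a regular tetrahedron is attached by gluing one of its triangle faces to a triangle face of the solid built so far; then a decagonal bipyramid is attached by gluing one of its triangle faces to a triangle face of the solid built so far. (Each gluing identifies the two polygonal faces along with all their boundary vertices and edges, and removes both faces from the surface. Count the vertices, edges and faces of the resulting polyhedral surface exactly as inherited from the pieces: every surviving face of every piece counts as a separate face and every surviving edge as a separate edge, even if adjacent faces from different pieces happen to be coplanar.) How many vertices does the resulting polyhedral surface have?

33

A 13-gonal bipyramid: V=15, E=39, F=26.
Attach a nonagonal bipyramid (V=11, E=27, F=18) along a 3-gon: merge 3 vertices and 3 edges, delete both glued faces → V=23, E=63, F=42.
Attach a regular tetrahedron (V=4, E=6, F=4) along a 3-gon: merge 3 vertices and 3 edges, delete both glued faces → V=24, E=66, F=44.
Attach a decagonal bipyramid (V=12, E=30, F=20) along a 3-gon: merge 3 vertices and 3 edges, delete both glued faces → V=33, E=93, F=62.
Check: V − E + F = 33 − 93 + 62 = 2.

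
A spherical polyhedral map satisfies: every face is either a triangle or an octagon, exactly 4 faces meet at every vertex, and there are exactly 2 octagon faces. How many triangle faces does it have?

16

Let x be the number of triangles; then F = 2 + x.
Edge–face incidences: 2E = 8·2 + 3·x = 16 + 3x.
Every vertex has degree 4, so 4V = 2E.
Euler: V − E + F = 2 ⇒ (2E)/4 − E + (2 + x) = 2.
Multiply by 8: 2·(2E) − 4·(2E) + 8·(2 + x) = 16, i.e. 16 + 8x − 2·(16 + 3x) = 16.
Collecting terms: 2x − 16 = 16, so 2x = 32, so x = 16.
Then 2E = 16 + 3·16 = 64, so E = 32, V = 2E/4 = 16, F = 2 + 16 = 18.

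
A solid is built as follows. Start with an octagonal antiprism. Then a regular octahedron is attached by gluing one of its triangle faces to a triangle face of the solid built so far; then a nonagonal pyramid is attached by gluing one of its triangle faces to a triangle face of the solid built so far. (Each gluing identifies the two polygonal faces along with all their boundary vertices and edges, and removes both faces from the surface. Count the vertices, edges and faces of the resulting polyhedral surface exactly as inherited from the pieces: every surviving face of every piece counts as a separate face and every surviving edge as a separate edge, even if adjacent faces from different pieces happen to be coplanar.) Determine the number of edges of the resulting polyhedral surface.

56

An octagonal antiprism: V=16, E=32, F=18.
Attach a regular octahedron (V=6, E=12, F=8) along a 3-gon: merge 3 vertices and 3 edges, delete both glued faces → V=19, E=41, F=24.
Attach a nonagonal pyramid (V=10, E=18, F=10) along a 3-gon: merge 3 vertices and 3 edges, delete both glued faces → V=26, E=56, F=32.
Check: V − E + F = 26 − 56 + 32 = 2.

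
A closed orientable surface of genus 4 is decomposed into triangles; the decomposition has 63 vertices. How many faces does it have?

χ = 2 − 2·4 = -6, and every face is a triangle so 3F = 2E.
V − E + F = -6 with E = 3F/2 gives 63 − (3/2 − 1)·F = -6, so F = 138 and E = 207.

138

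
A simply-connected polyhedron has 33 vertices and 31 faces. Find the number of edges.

62

Here V − E + F = 2.
E = V + F − (2) = 33 + 31 − (2) = 62.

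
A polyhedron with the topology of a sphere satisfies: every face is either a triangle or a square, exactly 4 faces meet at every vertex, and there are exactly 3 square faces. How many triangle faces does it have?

8

Let x be the number of triangles; then F = 3 + x.
Edge–face incidences: 2E = 4·3 + 3·x = 12 + 3x.
Every vertex has degree 4, so 4V = 2E.
Euler: V − E + F = 2 ⇒ (2E)/4 − E + (3 + x) = 2.
Multiply by 8: 2·(2E) − 4·(2E) + 8·(3 + x) = 16, i.e. 24 + 8x − 2·(12 + 3x) = 16.
Collecting terms: 2x = 16, so x = 8.
Then 2E = 12 + 3·8 = 36, so E = 18, V = 2E/4 = 9, F = 3 + 8 = 11.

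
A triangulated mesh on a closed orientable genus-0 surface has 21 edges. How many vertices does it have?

9

χ = 2 − 2·0 = 2, and every face is a triangle so 3F = 2E.
F = 2E/3 = 14. Then V = 2 + E − F = 2 + 21 − 14 = 9.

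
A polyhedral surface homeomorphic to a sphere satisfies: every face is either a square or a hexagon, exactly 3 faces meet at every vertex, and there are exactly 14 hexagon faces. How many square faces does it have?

6

Let x be the number of squares; then F = 14 + x.
Edge–face incidences: 2E = 6·14 + 4·x = 84 + 4x.
Every vertex has degree 3, so 3V = 2E.
Euler: V − E + F = 2 ⇒ (2E)/3 − E + (14 + x) = 2.
Multiply by 6: 2·(2E) − 3·(2E) + 6·(14 + x) = 12, i.e. 84 + 6x − (84 + 4x) = 12.
Collecting terms: 2x = 12, so x = 6.
Then 2E = 84 + 4·6 = 108, so E = 54, V = 2E/3 = 36, F = 14 + 6 = 20.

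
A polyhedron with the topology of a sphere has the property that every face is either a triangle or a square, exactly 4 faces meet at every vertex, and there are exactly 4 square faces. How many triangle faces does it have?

8

Let x be the number of triangles; then F = 4 + x.
Edge–face incidences: 2E = 4·4 + 3·x = 16 + 3x.
Every vertex has degree 4, so 4V = 2E.
Euler: V − E + F = 2 ⇒ (2E)/4 − E + (4 + x) = 2.
Multiply by 8: 2·(2E) − 4·(2E) + 8·(4 + x) = 16, i.e. 32 + 8x − 2·(16 + 3x) = 16.
Collecting terms: 2x = 16, so x = 8.
Then 2E = 16 + 3·8 = 40, so E = 20, V = 2E/4 = 10, F = 4 + 8 = 12.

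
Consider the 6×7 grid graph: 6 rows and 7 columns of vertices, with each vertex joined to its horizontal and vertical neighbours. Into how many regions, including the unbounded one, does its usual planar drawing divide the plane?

The grid has V = 6·7 = 42 vertices and E = 6·6 + 7·5 = 71 edges.
F = 2 − V + E = 2 − 42 + 71 = 31.

31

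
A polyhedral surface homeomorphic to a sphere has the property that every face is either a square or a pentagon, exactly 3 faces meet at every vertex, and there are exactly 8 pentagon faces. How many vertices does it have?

16

Let x be the number of squares; then F = 8 + x.
Edge–face incidences: 2E = 5·8 + 4·x = 40 + 4x.
Every vertex has degree 3, so 3V = 2E.
Euler: V − E + F = 2 ⇒ (2E)/3 − E + (8 + x) = 2.
Multiply by 6: 2·(2E) − 3·(2E) + 6·(8 + x) = 12, i.e. 48 + 6x − (40 + 4x) = 12.
Collecting terms: 2x + 8 = 12, so 2x = 4, so x = 2.
Then 2E = 40 + 4·2 = 48, so E = 24, V = 2E/3 = 16, F = 8 + 2 = 10.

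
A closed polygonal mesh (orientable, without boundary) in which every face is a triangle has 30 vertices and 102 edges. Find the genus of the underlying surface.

Every face is a triangle and each edge borders two faces, so 3F = 2·102, giving F = 68.
χ = V − E + F = 30 − 102 + 68 = -4.
For a closed orientable surface χ = 2 − 2g, so g = (2 − (-4))/2 = 3.

3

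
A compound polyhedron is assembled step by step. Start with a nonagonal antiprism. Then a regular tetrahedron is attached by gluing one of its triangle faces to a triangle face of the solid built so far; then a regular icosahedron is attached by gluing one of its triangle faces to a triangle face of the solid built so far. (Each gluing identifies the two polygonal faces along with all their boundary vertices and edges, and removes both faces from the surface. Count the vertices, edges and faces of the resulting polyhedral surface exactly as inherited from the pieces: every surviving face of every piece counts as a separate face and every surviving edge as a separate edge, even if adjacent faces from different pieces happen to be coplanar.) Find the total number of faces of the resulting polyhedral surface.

A nonagonal antiprism: V=18, E=36, F=20.
Attach a regular tetrahedron (V=4, E=6, F=4) along a 3-gon: merge 3 vertices and 3 edges, delete both glued faces → V=19, E=39, F=22.
Attach a regular icosahedron (V=12, E=30, F=20) along a 3-gon: merge 3 vertices and 3 edges, delete both glued faces → V=28, E=66, F=40.
Check: V − E + F = 28 − 66 + 40 = 2.

40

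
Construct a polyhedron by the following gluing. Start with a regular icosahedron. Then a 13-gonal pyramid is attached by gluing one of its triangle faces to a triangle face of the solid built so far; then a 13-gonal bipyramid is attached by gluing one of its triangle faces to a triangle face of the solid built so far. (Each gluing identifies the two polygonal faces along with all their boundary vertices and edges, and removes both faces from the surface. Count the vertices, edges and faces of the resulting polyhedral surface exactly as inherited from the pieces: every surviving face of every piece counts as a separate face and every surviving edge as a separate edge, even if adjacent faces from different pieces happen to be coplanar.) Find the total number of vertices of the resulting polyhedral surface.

A regular icosahedron: V=12, E=30, F=20.
Attach a 13-gonal pyramid (V=14, E=26, F=14) along a 3-gon: merge 3 vertices and 3 edges, delete both glued faces → V=23, E=53, F=32.
Attach a 13-gonal bipyramid (V=15, E=39, F=26) along a 3-gon: merge 3 vertices and 3 edges, delete both glued faces → V=35, E=89, F=56.
Check: V − E + F = 35 − 89 + 56 = 2.

35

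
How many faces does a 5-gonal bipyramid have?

10

A bipyramid over an n-gon has 2n triangular faces and n + 2 vertices: V = 5 + 2 = 7, E = 3·5 = 15, F = 2·5 = 10.
Check: V − E + F = 7 − 15 + 10 = 2.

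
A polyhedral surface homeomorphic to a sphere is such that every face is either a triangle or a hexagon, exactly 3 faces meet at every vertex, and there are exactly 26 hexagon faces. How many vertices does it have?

Let x be the number of triangles; then F = 26 + x.
Edge–face incidences: 2E = 6·26 + 3·x = 156 + 3x.
Every vertex has degree 3, so 3V = 2E.
Euler: V − E + F = 2 ⇒ (2E)/3 − E + (26 + x) = 2.
Multiply by 6: 2·(2E) − 3·(2E) + 6·(26 + x) = 12, i.e. 156 + 6x − (156 + 3x) = 12.
Collecting terms: 3x = 12, so x = 4.
Then 2E = 156 + 3·4 = 168, so E = 84, V = 2E/3 = 56, F = 26 + 4 = 30.

56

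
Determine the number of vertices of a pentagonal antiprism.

10

An antiprism on an n-gon has two n-gon caps and 2n triangles: V = 2·5 = 10, E = 4·5 = 20, F = 2·5 + 2 = 12.
Check: V − E + F = 10 − 20 + 12 = 2.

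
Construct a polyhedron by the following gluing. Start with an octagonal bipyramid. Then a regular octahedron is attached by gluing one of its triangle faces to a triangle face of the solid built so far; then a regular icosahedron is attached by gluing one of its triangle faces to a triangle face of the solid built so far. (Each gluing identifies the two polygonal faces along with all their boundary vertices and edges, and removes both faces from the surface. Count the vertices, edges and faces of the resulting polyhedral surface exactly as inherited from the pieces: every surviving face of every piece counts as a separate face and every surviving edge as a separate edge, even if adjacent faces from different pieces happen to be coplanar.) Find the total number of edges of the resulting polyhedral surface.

An octagonal bipyramid: V=10, E=24, F=16.
Attach a regular octahedron (V=6, E=12, F=8) along a 3-gon: merge 3 vertices and 3 edges, delete both glued faces → V=13, E=33, F=22.
Attach a regular icosahedron (V=12, E=30, F=20) along a 3-gon: merge 3 vertices and 3 edges, delete both glued faces → V=22, E=60, F=40.
Check: V − E + F = 22 − 60 + 40 = 2.

60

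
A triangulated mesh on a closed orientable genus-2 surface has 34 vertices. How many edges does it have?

χ = 2 − 2·2 = -2, and every face is a triangle so 3F = 2E.
V − E + F = -2 with E = 3F/2 gives 34 − (3/2 − 1)·F = -2, so F = 72 and E = 108.

108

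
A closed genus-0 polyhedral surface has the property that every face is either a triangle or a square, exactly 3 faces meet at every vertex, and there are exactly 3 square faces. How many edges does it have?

Let x be the number of triangles; then F = 3 + x.
Edge–face incidences: 2E = 4·3 + 3·x = 12 + 3x.
Every vertex has degree 3, so 3V = 2E.
Euler: V − E + F = 2 ⇒ (2E)/3 − E + (3 + x) = 2.
Multiply by 6: 2·(2E) − 3·(2E) + 6·(3 + x) = 12, i.e. 18 + 6x − (12 + 3x) = 12.
Collecting terms: 3x + 6 = 12, so 3x = 6, so x = 2.
Then 2E = 12 + 3·2 = 18, so E = 9, V = 2E/3 = 6, F = 3 + 2 = 5.

9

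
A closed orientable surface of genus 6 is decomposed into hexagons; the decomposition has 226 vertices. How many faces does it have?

χ = 2 − 2·6 = -10, and every face is a hexagon so 6F = 2E.
V − E + F = -10 with E = 6F/2 gives 226 − (6/2 − 1)·F = -10, so F = 118 and E = 354.

118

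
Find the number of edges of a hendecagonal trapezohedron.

The n-trapezohedron (dual of the n-antiprism) has V = 2·11 + 2 = 24, E = 4·11 = 44, F = 2·11 = 22.
Check: V − E + F = 24 − 44 + 22 = 2.

44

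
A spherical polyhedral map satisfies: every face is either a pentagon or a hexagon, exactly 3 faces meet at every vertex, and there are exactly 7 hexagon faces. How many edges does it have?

Let x be the number of pentagons; then F = 7 + x.
Edge–face incidences: 2E = 6·7 + 5·x = 42 + 5x.
Every vertex has degree 3, so 3V = 2E.
Euler: V − E + F = 2 ⇒ (2E)/3 − E + (7 + x) = 2.
Multiply by 6: 2·(2E) − 3·(2E) + 6·(7 + x) = 12, i.e. 42 + 6x − (42 + 5x) = 12.
Collecting terms: x = 12.
Then 2E = 42 + 5·12 = 102, so E = 51, V = 2E/3 = 34, F = 7 + 12 = 19.

51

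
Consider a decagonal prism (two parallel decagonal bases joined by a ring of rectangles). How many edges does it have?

30

A prism on an n-gon has two n-gon bases and n rectangular sides: V = 2·10 = 20, E = 3·10 = 30, F = 10 + 2 = 12.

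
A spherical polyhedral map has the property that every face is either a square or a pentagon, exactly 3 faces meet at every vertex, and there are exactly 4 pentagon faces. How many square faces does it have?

Let x be the number of squares; then F = 4 + x.
Edge–face incidences: 2E = 5·4 + 4·x = 20 + 4x.
Every vertex has degree 3, so 3V = 2E.
Euler: V − E + F = 2 ⇒ (2E)/3 − E + (4 + x) = 2.
Multiply by 6: 2·(2E) − 3·(2E) + 6·(4 + x) = 12, i.e. 24 + 6x − (20 + 4x) = 12.
Collecting terms: 2x + 4 = 12, so 2x = 8, so x = 4.
Then 2E = 20 + 4·4 = 36, so E = 18, V = 2E/3 = 12, F = 4 + 4 = 8.

4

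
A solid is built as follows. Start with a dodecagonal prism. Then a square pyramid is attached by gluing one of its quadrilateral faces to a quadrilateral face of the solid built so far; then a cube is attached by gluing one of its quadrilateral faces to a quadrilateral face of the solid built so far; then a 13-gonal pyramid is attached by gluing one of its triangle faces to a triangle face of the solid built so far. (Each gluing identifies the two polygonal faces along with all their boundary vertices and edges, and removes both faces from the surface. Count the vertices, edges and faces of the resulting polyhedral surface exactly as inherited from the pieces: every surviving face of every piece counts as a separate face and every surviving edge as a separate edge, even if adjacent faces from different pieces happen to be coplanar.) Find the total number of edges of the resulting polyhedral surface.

71

A dodecagonal prism: V=24, E=36, F=14.
Attach a square pyramid (V=5, E=8, F=5) along a 4-gon: merge 4 vertices and 4 edges, delete both glued faces → V=25, E=40, F=17.
Attach a cube (V=8, E=12, F=6) along a 4-gon: merge 4 vertices and 4 edges, delete both glued faces → V=29, E=48, F=21.
Attach a 13-gonal pyramid (V=14, E=26, F=14) along a 3-gon: merge 3 vertices and 3 edges, delete both glued faces → V=40, E=71, F=33.
Check: V − E + F = 40 − 71 + 33 = 2.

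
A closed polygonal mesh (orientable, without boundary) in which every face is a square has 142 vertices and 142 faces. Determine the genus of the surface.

Every face is a square, so 2E = 4·142 = 568, giving E = 284.
χ = V − E + F = 142 − 284 + 142 = 0.
For a closed orientable surface χ = 2 − 2g, so g = (2 − (0))/2 = 1.

1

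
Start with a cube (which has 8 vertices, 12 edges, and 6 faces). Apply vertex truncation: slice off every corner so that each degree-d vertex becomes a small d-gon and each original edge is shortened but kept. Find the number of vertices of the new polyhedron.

24

Truncation replaces each original edge-end by a new vertex, so V′ = 2E = 24.
Each original edge survives, and each old vertex of degree d contributes d new edges; summing degrees gives Σd = 2E, so E′ = E + 2E = 3E = 36.
Each original face survives and each original vertex becomes one new face: F′ = F + V = 14.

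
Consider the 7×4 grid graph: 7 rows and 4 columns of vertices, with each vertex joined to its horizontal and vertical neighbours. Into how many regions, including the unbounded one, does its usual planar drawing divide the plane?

The grid has V = 7·4 = 28 vertices and E = 7·3 + 4·6 = 45 edges.
F = 2 − V + E = 2 − 28 + 45 = 19.

19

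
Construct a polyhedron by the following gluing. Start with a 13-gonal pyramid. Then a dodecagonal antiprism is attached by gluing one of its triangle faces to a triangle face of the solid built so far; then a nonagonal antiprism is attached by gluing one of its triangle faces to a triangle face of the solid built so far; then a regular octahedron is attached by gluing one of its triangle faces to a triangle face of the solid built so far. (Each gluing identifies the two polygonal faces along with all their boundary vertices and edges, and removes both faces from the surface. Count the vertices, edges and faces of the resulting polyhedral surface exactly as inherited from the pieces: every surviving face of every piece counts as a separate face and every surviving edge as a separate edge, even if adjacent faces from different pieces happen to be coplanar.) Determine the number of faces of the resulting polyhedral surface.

62

A 13-gonal pyramid: V=14, E=26, F=14.
Attach a dodecagonal antiprism (V=24, E=48, F=26) along a 3-gon: merge 3 vertices and 3 edges, delete both glued faces → V=35, E=71, F=38.
Attach a nonagonal antiprism (V=18, E=36, F=20) along a 3-gon: merge 3 vertices and 3 edges, delete both glued faces → V=50, E=104, F=56.
Attach a regular octahedron (V=6, E=12, F=8) along a 3-gon: merge 3 vertices and 3 edges, delete both glued faces → V=53, E=113, F=62.
Check: V − E + F = 53 − 113 + 62 = 2.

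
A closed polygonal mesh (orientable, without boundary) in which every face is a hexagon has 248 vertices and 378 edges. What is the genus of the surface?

Every face is a hexagon and each edge borders two faces, so 6F = 2·378, giving F = 126.
χ = V − E + F = 248 − 378 + 126 = -4.
For a closed orientable surface χ = 2 − 2g, so g = (2 − (-4))/2 = 3.

3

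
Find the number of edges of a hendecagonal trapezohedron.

44

The n-trapezohedron (dual of the n-antiprism) has V = 2·11 + 2 = 24, E = 4·11 = 44, F = 2·11 = 22.
Check: V − E + F = 24 − 44 + 22 = 2.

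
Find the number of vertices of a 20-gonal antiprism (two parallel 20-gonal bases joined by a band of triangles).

40

An antiprism on an n-gon has two n-gon caps and 2n triangles: V = 2·20 = 40, E = 4·20 = 80, F = 2·20 + 2 = 42.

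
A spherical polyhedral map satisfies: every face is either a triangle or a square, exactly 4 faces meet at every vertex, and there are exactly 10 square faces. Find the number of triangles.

Let x be the number of triangles; then F = 10 + x.
Edge–face incidences: 2E = 4·10 + 3·x = 40 + 3x.
Every vertex has degree 4, so 4V = 2E.
Euler: V − E + F = 2 ⇒ (2E)/4 − E + (10 + x) = 2.
Multiply by 8: 2·(2E) − 4·(2E) + 8·(10 + x) = 16, i.e. 80 + 8x − 2·(40 + 3x) = 16.
Collecting terms: 2x = 16, so x = 8.
Then 2E = 40 + 3·8 = 64, so E = 32, V = 2E/4 = 16, F = 10 + 8 = 18.

8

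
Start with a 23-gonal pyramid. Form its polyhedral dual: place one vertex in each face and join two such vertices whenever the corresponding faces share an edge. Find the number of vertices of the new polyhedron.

24

The base solid has V = 24, E = 46, F = 24.
The dual swaps V and F and preserves E: V′ = F = 24, E′ = E = 46, F′ = V = 24.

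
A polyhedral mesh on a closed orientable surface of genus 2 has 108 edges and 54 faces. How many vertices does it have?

52

For a closed orientable surface of genus 2, χ = 2 − 2·2 = -2.
V = -2 + E − F = -2 + 108 − 54 = 52.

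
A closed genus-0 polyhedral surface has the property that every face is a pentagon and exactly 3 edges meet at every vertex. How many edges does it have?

Each face has 5 edges and each edge borders two faces, so 2E = 5F.
Each vertex has degree 3, so 3V = 2E and hence V = 5F/3.
Euler: V − E + F = 2 ⇒ (5F/3) − (5F/2) + F = 2.
Multiply by 6: (10 − 15 + 6)F = 12, i.e. 1F = 12.
So F = 12, E = 5·12/2 = 30, V = 5·12/3 = 20.

30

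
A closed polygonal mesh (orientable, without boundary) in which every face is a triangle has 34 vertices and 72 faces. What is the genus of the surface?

Every face is a triangle, so 2E = 3·72 = 216, giving E = 108.
χ = V − E + F = 34 − 108 + 72 = -2.
For a closed orientable surface χ = 2 − 2g, so g = (2 − (-2))/2 = 2.

2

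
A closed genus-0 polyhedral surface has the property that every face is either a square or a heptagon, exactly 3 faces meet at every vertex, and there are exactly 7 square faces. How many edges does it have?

21

Let x be the number of heptagons; then F = 7 + x.
Edge–face incidences: 2E = 4·7 + 7·x = 28 + 7x.
Every vertex has degree 3, so 3V = 2E.
Euler: V − E + F = 2 ⇒ (2E)/3 − E + (7 + x) = 2.
Multiply by 6: 2·(2E) − 3·(2E) + 6·(7 + x) = 12, i.e. 42 + 6x − (28 + 7x) = 12.
Collecting terms: −x + 14 = 12, so −x = −2, so x = 2.
Then 2E = 28 + 7·2 = 42, so E = 21, V = 2E/3 = 14, F = 7 + 2 = 9.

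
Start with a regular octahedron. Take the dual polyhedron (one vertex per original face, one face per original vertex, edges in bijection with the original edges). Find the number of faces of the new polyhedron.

6

The base solid has V = 6, E = 12, F = 8.
The dual swaps V and F and preserves E: V′ = F = 8, E′ = E = 12, F′ = V = 6.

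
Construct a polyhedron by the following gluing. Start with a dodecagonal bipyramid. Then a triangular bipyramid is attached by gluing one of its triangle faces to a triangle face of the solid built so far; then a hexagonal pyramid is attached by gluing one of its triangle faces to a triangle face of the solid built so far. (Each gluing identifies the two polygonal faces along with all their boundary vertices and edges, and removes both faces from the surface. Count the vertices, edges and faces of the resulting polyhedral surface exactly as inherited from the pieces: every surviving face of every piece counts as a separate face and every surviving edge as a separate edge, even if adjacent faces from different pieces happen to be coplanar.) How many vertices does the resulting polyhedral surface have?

20

A dodecagonal bipyramid: V=14, E=36, F=24.
Attach a triangular bipyramid (V=5, E=9, F=6) along a 3-gon: merge 3 vertices and 3 edges, delete both glued faces → V=16, E=42, F=28.
Attach a hexagonal pyramid (V=7, E=12, F=7) along a 3-gon: merge 3 vertices and 3 edges, delete both glued faces → V=20, E=51, F=33.
Check: V − E + F = 20 − 51 + 33 = 2.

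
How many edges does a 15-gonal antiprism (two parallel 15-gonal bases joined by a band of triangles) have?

An antiprism on an n-gon has two n-gon caps and 2n triangles: V = 2·15 = 30, E = 4·15 = 60, F = 2·15 + 2 = 32.
Check: V − E + F = 30 − 60 + 32 = 2.

60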